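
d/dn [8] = 0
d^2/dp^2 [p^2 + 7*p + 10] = 2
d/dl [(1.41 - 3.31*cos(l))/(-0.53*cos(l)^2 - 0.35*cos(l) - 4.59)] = (1.7543*cos(l)^2 - 1.4946*cos(l) - 15.6864)*sin(l)/(0.2809*cos(l)^4 + 0.371*cos(l)^3 + 4.9879*cos(l)^2 + 3.213*cos(l) + 21.0681)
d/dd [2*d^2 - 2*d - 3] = 4*d - 2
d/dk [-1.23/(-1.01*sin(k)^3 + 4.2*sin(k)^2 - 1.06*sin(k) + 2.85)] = (-3.7269*sin(k)^2 + 10.332*sin(k) - 1.3038)*cos(k)/(1.01*sin(k)^3 - 4.2*sin(k)^2 + 1.06*sin(k) - 2.85)^2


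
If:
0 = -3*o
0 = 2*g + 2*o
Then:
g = 0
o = 0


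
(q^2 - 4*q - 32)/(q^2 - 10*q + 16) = (q + 4)/(q - 2)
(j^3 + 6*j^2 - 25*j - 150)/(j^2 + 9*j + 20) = (j^2 + j - 30)/(j + 4)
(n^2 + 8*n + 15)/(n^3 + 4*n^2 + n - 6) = (n + 5)/(n^2 + n - 2)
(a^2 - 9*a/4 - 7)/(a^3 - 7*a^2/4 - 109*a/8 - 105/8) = 2*(a - 4)/(2*a^2 - 7*a - 15)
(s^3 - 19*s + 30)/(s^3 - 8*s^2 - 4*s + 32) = (s^2 + 2*s - 15)/(s^2 - 6*s - 16)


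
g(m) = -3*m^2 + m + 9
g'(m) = 1 - 6*m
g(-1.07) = 4.50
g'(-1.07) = 7.42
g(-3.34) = -27.81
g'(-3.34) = 21.04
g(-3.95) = -41.76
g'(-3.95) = 24.70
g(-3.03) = -21.57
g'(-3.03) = 19.18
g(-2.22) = -8.01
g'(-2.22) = 14.32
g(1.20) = 5.88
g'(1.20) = -6.20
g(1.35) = 4.88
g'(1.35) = -7.10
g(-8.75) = -229.44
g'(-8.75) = 53.50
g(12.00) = -411.00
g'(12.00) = -71.00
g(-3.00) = -21.00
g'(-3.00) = 19.00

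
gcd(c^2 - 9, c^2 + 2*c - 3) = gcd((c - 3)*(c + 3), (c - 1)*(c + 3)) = c + 3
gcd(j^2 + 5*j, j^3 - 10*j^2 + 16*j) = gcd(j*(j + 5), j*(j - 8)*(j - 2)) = j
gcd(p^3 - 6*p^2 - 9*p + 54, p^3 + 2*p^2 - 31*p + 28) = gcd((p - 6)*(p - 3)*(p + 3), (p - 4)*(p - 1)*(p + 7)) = 1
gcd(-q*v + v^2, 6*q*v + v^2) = v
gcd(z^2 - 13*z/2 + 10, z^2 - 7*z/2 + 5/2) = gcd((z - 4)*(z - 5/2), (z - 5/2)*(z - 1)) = z - 5/2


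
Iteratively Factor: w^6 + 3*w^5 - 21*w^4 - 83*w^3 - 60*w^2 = (w)*(w^5 + 3*w^4 - 21*w^3 - 83*w^2 - 60*w) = w^2*(w^4 + 3*w^3 - 21*w^2 - 83*w - 60) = w^2*(w - 5)*(w^3 + 8*w^2 + 19*w + 12) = w^2*(w - 5)*(w + 1)*(w^2 + 7*w + 12) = w^2*(w - 5)*(w + 1)*(w + 4)*(w + 3)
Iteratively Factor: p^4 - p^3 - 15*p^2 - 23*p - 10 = (p + 1)*(p^3 - 2*p^2 - 13*p - 10) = (p + 1)^2*(p^2 - 3*p - 10) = (p + 1)^2*(p + 2)*(p - 5)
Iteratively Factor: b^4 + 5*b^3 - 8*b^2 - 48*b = (b + 4)*(b^3 + b^2 - 12*b) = b*(b + 4)*(b^2 + b - 12) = b*(b + 4)^2*(b - 3)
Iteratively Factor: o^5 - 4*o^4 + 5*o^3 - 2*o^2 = (o - 2)*(o^4 - 2*o^3 + o^2) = (o - 2)*(o - 1)*(o^3 - o^2) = (o - 2)*(o - 1)^2*(o^2) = o*(o - 2)*(o - 1)^2*(o)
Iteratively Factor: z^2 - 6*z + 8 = (z - 4)*(z - 2)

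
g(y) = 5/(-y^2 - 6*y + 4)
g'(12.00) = 0.00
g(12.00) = -0.02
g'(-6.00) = -1.88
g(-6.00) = 1.25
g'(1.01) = 4.23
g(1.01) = -1.62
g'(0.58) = 1062.03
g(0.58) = 27.23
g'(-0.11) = 1.34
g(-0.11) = 1.08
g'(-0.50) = 0.55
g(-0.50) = 0.74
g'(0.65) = 350.94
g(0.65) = -15.50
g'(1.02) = 4.02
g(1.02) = -1.58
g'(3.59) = 0.07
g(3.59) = -0.16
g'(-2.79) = 0.01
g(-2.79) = 0.39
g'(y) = 5*(2*y + 6)/(-y^2 - 6*y + 4)^2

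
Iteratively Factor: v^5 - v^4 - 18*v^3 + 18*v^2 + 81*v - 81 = (v - 3)*(v^4 + 2*v^3 - 12*v^2 - 18*v + 27) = (v - 3)*(v - 1)*(v^3 + 3*v^2 - 9*v - 27) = (v - 3)^2*(v - 1)*(v^2 + 6*v + 9) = (v - 3)^2*(v - 1)*(v + 3)*(v + 3)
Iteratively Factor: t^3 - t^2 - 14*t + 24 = (t + 4)*(t^2 - 5*t + 6) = (t - 2)*(t + 4)*(t - 3)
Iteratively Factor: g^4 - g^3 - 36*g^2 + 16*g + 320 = (g + 4)*(g^3 - 5*g^2 - 16*g + 80) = (g - 4)*(g + 4)*(g^2 - g - 20) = (g - 4)*(g + 4)^2*(g - 5)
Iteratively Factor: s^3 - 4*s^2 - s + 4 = (s - 1)*(s^2 - 3*s - 4) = (s - 1)*(s + 1)*(s - 4)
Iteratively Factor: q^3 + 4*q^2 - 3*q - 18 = (q - 2)*(q^2 + 6*q + 9) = (q - 2)*(q + 3)*(q + 3)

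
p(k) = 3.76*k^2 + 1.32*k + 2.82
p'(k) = 7.52*k + 1.32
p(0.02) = 2.85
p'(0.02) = 1.47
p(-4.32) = 67.29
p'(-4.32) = -31.17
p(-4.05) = 59.15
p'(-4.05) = -29.14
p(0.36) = 3.78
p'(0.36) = 4.03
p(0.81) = 6.36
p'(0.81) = 7.41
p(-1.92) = 14.15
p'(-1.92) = -13.12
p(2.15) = 23.04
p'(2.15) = 17.49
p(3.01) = 40.86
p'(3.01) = 23.96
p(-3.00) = 32.70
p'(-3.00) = -21.24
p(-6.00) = 130.26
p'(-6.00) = -43.80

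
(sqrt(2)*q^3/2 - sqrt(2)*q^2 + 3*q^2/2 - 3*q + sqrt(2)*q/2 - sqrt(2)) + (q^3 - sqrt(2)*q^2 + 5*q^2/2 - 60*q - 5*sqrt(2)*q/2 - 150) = sqrt(2)*q^3/2 + q^3 - 2*sqrt(2)*q^2 + 4*q^2 - 63*q - 2*sqrt(2)*q - 150 - sqrt(2)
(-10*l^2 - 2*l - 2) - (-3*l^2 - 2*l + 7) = -7*l^2 - 9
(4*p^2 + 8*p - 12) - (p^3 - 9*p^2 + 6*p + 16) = -p^3 + 13*p^2 + 2*p - 28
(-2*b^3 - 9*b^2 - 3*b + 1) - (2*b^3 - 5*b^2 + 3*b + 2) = -4*b^3 - 4*b^2 - 6*b - 1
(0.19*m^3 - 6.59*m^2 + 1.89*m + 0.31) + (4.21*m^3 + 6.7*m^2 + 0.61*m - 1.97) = 4.4*m^3 + 0.11*m^2 + 2.5*m - 1.66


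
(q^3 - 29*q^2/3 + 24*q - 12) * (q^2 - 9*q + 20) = q^5 - 56*q^4/3 + 131*q^3 - 1264*q^2/3 + 588*q - 240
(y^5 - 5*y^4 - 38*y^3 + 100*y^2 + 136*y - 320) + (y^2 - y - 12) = y^5 - 5*y^4 - 38*y^3 + 101*y^2 + 135*y - 332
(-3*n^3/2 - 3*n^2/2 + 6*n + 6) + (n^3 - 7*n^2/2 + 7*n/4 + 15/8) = -n^3/2 - 5*n^2 + 31*n/4 + 63/8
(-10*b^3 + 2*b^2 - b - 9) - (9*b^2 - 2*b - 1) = -10*b^3 - 7*b^2 + b - 8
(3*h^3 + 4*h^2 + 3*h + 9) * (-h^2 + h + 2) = -3*h^5 - h^4 + 7*h^3 + 2*h^2 + 15*h + 18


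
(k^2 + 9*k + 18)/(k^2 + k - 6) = (k + 6)/(k - 2)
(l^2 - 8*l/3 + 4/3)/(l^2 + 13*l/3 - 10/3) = (l - 2)/(l + 5)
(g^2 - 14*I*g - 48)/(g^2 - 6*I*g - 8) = (-g^2 + 14*I*g + 48)/(-g^2 + 6*I*g + 8)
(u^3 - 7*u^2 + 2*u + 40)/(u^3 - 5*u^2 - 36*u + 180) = (u^2 - 2*u - 8)/(u^2 - 36)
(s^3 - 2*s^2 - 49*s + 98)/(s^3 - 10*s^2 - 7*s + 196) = (s^2 + 5*s - 14)/(s^2 - 3*s - 28)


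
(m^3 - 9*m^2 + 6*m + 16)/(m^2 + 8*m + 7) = (m^2 - 10*m + 16)/(m + 7)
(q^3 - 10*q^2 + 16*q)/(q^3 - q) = (q^2 - 10*q + 16)/(q^2 - 1)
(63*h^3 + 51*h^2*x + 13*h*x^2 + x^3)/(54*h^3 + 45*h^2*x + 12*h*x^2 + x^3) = (7*h + x)/(6*h + x)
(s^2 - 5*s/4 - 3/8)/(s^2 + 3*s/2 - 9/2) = (s + 1/4)/(s + 3)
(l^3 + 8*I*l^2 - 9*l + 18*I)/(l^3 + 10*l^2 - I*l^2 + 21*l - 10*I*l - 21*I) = (l^2 + 9*I*l - 18)/(l^2 + 10*l + 21)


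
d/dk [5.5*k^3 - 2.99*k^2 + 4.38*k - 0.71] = 16.5*k^2 - 5.98*k + 4.38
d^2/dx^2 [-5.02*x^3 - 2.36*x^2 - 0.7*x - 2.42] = -30.12*x - 4.72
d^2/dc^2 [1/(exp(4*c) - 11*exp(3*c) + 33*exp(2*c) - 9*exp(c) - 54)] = ((-16*exp(3*c) + 99*exp(2*c) - 132*exp(c) + 9)*(-exp(4*c) + 11*exp(3*c) - 33*exp(2*c) + 9*exp(c) + 54) - 2*(4*exp(3*c) - 33*exp(2*c) + 66*exp(c) - 9)^2*exp(c))*exp(c)/(-exp(4*c) + 11*exp(3*c) - 33*exp(2*c) + 9*exp(c) + 54)^3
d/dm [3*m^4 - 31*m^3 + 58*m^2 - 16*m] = 12*m^3 - 93*m^2 + 116*m - 16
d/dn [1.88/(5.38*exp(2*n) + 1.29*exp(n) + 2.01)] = (-20.2288*exp(n) - 2.4252)*exp(n)/(5.38*exp(2*n) + 1.29*exp(n) + 2.01)^2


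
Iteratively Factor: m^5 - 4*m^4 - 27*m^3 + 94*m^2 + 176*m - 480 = (m - 5)*(m^4 + m^3 - 22*m^2 - 16*m + 96) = (m - 5)*(m + 3)*(m^3 - 2*m^2 - 16*m + 32) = (m - 5)*(m - 4)*(m + 3)*(m^2 + 2*m - 8) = (m - 5)*(m - 4)*(m - 2)*(m + 3)*(m + 4)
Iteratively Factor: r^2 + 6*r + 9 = (r + 3)*(r + 3)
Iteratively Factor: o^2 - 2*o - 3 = (o + 1)*(o - 3)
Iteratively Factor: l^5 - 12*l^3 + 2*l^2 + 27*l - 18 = (l - 1)*(l^4 + l^3 - 11*l^2 - 9*l + 18) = (l - 1)*(l + 3)*(l^3 - 2*l^2 - 5*l + 6) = (l - 1)^2*(l + 3)*(l^2 - l - 6) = (l - 3)*(l - 1)^2*(l + 3)*(l + 2)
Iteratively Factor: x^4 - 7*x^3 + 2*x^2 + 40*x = (x + 2)*(x^3 - 9*x^2 + 20*x) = x*(x + 2)*(x^2 - 9*x + 20) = x*(x - 4)*(x + 2)*(x - 5)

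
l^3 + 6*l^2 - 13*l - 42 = (l - 3)*(l + 2)*(l + 7)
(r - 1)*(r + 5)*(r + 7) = r^3 + 11*r^2 + 23*r - 35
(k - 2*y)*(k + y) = k^2 - k*y - 2*y^2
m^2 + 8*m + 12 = (m + 2)*(m + 6)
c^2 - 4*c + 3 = (c - 3)*(c - 1)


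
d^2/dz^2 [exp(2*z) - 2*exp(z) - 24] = (4*exp(z) - 2)*exp(z)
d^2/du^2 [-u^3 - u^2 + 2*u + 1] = -6*u - 2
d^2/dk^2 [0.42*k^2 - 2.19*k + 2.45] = 0.840000000000000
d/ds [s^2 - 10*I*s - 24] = 2*s - 10*I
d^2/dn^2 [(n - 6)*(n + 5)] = 2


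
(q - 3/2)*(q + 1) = q^2 - q/2 - 3/2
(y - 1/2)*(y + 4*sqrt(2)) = y^2 - y/2 + 4*sqrt(2)*y - 2*sqrt(2)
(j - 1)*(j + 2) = j^2 + j - 2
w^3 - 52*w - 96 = (w - 8)*(w + 2)*(w + 6)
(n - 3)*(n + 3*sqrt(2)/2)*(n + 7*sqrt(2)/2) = n^3 - 3*n^2 + 5*sqrt(2)*n^2 - 15*sqrt(2)*n + 21*n/2 - 63/2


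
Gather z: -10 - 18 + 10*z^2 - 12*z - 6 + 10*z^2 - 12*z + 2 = 20*z^2 - 24*z - 32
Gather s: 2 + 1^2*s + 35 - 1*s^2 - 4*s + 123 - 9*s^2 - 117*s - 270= -10*s^2 - 120*s - 110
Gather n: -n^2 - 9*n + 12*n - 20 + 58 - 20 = -n^2 + 3*n + 18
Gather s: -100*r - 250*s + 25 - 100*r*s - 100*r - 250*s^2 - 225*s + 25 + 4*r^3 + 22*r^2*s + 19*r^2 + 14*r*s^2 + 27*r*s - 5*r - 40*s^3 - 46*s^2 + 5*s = 4*r^3 + 19*r^2 - 205*r - 40*s^3 + s^2*(14*r - 296) + s*(22*r^2 - 73*r - 470) + 50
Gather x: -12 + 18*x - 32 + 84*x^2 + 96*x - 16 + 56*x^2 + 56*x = 140*x^2 + 170*x - 60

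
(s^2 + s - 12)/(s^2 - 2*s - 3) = (s + 4)/(s + 1)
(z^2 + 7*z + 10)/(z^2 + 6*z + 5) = (z + 2)/(z + 1)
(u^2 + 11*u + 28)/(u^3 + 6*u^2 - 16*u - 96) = (u + 7)/(u^2 + 2*u - 24)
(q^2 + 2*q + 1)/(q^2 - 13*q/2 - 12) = 2*(q^2 + 2*q + 1)/(2*q^2 - 13*q - 24)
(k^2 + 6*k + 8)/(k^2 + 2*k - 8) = (k + 2)/(k - 2)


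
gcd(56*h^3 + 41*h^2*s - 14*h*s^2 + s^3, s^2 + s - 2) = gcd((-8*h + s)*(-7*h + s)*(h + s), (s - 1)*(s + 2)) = 1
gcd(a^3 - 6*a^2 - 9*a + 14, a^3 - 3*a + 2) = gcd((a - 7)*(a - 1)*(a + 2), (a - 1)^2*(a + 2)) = a^2 + a - 2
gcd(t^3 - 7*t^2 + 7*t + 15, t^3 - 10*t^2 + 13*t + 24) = t^2 - 2*t - 3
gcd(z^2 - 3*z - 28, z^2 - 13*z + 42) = z - 7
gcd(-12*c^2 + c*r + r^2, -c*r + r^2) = 1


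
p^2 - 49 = (p - 7)*(p + 7)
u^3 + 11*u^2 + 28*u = u*(u + 4)*(u + 7)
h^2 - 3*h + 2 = (h - 2)*(h - 1)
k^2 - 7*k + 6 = (k - 6)*(k - 1)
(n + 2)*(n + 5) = n^2 + 7*n + 10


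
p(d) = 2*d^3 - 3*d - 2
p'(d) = 6*d^2 - 3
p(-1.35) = -2.87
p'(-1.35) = 7.94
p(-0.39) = -0.95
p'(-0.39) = -2.09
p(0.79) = -3.38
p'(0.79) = 0.74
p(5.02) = 235.95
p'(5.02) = 148.20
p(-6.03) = -422.42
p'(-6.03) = 215.17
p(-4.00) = -118.00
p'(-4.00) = 93.00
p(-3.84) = -103.73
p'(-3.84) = 85.47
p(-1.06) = -1.20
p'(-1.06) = 3.74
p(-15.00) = -6707.00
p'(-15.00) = 1347.00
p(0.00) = -2.00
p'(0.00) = -3.00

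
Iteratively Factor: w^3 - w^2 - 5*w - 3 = (w + 1)*(w^2 - 2*w - 3) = (w - 3)*(w + 1)*(w + 1)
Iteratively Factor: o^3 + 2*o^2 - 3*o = (o + 3)*(o^2 - o) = o*(o + 3)*(o - 1)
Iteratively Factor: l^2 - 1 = (l + 1)*(l - 1)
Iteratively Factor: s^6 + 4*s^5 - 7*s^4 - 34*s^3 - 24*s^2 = (s)*(s^5 + 4*s^4 - 7*s^3 - 34*s^2 - 24*s) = s^2*(s^4 + 4*s^3 - 7*s^2 - 34*s - 24) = s^2*(s + 1)*(s^3 + 3*s^2 - 10*s - 24) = s^2*(s - 3)*(s + 1)*(s^2 + 6*s + 8) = s^2*(s - 3)*(s + 1)*(s + 2)*(s + 4)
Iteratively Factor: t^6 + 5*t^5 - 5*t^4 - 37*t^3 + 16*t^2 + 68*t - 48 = (t - 1)*(t^5 + 6*t^4 + t^3 - 36*t^2 - 20*t + 48) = (t - 1)*(t + 4)*(t^4 + 2*t^3 - 7*t^2 - 8*t + 12) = (t - 2)*(t - 1)*(t + 4)*(t^3 + 4*t^2 + t - 6) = (t - 2)*(t - 1)^2*(t + 4)*(t^2 + 5*t + 6) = (t - 2)*(t - 1)^2*(t + 2)*(t + 4)*(t + 3)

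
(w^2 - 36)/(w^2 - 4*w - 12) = (w + 6)/(w + 2)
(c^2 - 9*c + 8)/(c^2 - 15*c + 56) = (c - 1)/(c - 7)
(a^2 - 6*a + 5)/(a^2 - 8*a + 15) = (a - 1)/(a - 3)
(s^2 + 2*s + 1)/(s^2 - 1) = (s + 1)/(s - 1)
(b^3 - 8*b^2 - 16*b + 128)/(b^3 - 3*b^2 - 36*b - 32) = (b - 4)/(b + 1)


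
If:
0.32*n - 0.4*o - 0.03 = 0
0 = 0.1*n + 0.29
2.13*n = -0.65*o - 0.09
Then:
No Solution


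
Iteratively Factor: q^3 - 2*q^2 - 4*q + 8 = (q - 2)*(q^2 - 4) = (q - 2)^2*(q + 2)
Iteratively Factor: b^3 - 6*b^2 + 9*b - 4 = (b - 4)*(b^2 - 2*b + 1) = (b - 4)*(b - 1)*(b - 1)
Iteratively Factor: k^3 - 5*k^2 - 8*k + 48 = (k - 4)*(k^2 - k - 12) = (k - 4)^2*(k + 3)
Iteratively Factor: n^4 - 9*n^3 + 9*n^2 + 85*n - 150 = (n - 5)*(n^3 - 4*n^2 - 11*n + 30) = (n - 5)*(n + 3)*(n^2 - 7*n + 10) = (n - 5)^2*(n + 3)*(n - 2)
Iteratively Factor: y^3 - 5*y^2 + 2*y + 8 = (y + 1)*(y^2 - 6*y + 8) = (y - 4)*(y + 1)*(y - 2)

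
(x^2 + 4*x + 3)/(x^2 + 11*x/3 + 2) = 3*(x + 1)/(3*x + 2)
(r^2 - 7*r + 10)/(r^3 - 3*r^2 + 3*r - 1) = (r^2 - 7*r + 10)/(r^3 - 3*r^2 + 3*r - 1)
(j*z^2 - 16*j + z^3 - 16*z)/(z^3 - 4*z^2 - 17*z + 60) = (j*z - 4*j + z^2 - 4*z)/(z^2 - 8*z + 15)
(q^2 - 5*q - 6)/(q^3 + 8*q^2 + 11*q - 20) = (q^2 - 5*q - 6)/(q^3 + 8*q^2 + 11*q - 20)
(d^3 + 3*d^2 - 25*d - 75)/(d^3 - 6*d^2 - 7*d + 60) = (d + 5)/(d - 4)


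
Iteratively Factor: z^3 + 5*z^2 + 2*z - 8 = (z + 2)*(z^2 + 3*z - 4) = (z + 2)*(z + 4)*(z - 1)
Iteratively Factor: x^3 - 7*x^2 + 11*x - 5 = (x - 1)*(x^2 - 6*x + 5) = (x - 5)*(x - 1)*(x - 1)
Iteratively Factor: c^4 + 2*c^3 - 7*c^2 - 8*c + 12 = (c + 3)*(c^3 - c^2 - 4*c + 4) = (c - 2)*(c + 3)*(c^2 + c - 2) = (c - 2)*(c + 2)*(c + 3)*(c - 1)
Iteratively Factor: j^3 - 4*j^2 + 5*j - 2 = (j - 1)*(j^2 - 3*j + 2) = (j - 2)*(j - 1)*(j - 1)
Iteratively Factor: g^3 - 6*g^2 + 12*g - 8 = (g - 2)*(g^2 - 4*g + 4) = (g - 2)^2*(g - 2)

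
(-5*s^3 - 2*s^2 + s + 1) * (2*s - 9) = -10*s^4 + 41*s^3 + 20*s^2 - 7*s - 9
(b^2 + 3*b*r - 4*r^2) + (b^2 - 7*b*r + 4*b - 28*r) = 2*b^2 - 4*b*r + 4*b - 4*r^2 - 28*r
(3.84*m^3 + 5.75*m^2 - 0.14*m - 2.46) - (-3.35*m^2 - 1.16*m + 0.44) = 3.84*m^3 + 9.1*m^2 + 1.02*m - 2.9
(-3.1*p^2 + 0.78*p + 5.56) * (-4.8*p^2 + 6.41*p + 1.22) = 14.88*p^4 - 23.615*p^3 - 25.4702*p^2 + 36.5912*p + 6.7832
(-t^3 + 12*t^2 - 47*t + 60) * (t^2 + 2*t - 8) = -t^5 + 10*t^4 - 15*t^3 - 130*t^2 + 496*t - 480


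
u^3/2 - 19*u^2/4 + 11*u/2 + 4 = (u/2 + 1/4)*(u - 8)*(u - 2)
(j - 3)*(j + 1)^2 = j^3 - j^2 - 5*j - 3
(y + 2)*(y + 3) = y^2 + 5*y + 6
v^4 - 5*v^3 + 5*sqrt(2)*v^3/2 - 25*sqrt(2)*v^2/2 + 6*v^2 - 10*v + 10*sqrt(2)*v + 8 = (v - 4)*(v - 1)*(v + sqrt(2)/2)*(v + 2*sqrt(2))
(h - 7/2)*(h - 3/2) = h^2 - 5*h + 21/4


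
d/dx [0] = 0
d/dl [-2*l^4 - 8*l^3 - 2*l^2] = 4*l*(-2*l^2 - 6*l - 1)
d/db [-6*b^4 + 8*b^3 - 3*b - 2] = -24*b^3 + 24*b^2 - 3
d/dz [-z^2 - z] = -2*z - 1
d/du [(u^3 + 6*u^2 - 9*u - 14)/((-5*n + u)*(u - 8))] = (3*(5*n - u)*(u - 8)*(-u^2 - 4*u + 3) + (5*n - u)*(u^3 + 6*u^2 - 9*u - 14) + (u - 8)*(-u^3 - 6*u^2 + 9*u + 14))/((5*n - u)^2*(u - 8)^2)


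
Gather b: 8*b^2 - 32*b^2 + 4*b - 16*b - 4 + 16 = -24*b^2 - 12*b + 12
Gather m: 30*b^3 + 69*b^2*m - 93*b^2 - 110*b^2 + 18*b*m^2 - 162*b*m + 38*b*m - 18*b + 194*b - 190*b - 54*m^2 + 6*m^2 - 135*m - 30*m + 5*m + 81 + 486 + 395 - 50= 30*b^3 - 203*b^2 - 14*b + m^2*(18*b - 48) + m*(69*b^2 - 124*b - 160) + 912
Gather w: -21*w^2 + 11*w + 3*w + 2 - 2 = -21*w^2 + 14*w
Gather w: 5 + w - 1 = w + 4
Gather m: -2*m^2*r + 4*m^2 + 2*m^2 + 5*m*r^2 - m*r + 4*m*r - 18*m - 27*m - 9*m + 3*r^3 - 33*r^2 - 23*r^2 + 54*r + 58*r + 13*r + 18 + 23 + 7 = m^2*(6 - 2*r) + m*(5*r^2 + 3*r - 54) + 3*r^3 - 56*r^2 + 125*r + 48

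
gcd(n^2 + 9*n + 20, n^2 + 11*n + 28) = n + 4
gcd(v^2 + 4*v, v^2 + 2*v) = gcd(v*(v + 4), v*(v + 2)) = v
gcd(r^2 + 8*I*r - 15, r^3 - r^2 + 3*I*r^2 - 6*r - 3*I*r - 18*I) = r + 3*I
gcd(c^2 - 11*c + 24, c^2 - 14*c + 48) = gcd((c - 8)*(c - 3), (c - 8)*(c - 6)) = c - 8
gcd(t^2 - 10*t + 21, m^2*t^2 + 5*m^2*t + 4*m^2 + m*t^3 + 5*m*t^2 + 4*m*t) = 1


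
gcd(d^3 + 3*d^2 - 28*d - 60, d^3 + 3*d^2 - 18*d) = d + 6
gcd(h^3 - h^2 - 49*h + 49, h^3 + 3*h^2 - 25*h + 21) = h^2 + 6*h - 7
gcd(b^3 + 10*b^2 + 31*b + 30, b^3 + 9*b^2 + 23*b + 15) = b^2 + 8*b + 15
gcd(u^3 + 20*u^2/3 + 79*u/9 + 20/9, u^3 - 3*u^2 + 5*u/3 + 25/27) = u + 1/3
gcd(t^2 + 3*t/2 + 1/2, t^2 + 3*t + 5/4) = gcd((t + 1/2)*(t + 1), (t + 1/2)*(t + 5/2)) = t + 1/2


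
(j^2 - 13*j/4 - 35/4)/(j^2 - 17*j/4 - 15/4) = (4*j + 7)/(4*j + 3)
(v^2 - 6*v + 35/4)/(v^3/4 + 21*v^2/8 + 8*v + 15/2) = 2*(4*v^2 - 24*v + 35)/(2*v^3 + 21*v^2 + 64*v + 60)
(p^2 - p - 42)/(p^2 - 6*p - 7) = (p + 6)/(p + 1)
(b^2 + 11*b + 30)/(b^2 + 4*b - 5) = (b + 6)/(b - 1)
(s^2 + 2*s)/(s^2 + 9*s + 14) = s/(s + 7)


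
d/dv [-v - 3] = -1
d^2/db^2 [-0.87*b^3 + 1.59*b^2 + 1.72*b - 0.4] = 3.18 - 5.22*b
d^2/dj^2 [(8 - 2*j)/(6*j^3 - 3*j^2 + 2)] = 12*(-12*j^2*(j - 4)*(3*j - 1)^2 + (6*j^2 - 2*j + (j - 4)*(6*j - 1))*(6*j^3 - 3*j^2 + 2))/(6*j^3 - 3*j^2 + 2)^3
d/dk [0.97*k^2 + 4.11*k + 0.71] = 1.94*k + 4.11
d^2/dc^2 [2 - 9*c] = 0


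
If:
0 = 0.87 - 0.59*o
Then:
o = 1.47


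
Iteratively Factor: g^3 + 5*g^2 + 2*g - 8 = (g + 2)*(g^2 + 3*g - 4) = (g + 2)*(g + 4)*(g - 1)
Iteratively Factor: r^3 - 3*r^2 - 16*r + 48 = (r - 3)*(r^2 - 16) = (r - 3)*(r + 4)*(r - 4)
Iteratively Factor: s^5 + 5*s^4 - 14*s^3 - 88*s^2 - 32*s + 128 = (s - 1)*(s^4 + 6*s^3 - 8*s^2 - 96*s - 128) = (s - 1)*(s + 4)*(s^3 + 2*s^2 - 16*s - 32) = (s - 1)*(s + 4)^2*(s^2 - 2*s - 8) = (s - 4)*(s - 1)*(s + 4)^2*(s + 2)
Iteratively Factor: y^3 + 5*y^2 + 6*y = (y + 3)*(y^2 + 2*y) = (y + 2)*(y + 3)*(y)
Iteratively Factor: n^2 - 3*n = (n)*(n - 3)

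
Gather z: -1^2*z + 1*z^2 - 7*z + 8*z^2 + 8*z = 9*z^2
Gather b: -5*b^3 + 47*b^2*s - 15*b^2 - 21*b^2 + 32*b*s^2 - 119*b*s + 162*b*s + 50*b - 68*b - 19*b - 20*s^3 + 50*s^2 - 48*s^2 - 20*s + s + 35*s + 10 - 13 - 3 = -5*b^3 + b^2*(47*s - 36) + b*(32*s^2 + 43*s - 37) - 20*s^3 + 2*s^2 + 16*s - 6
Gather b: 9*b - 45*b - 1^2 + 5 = 4 - 36*b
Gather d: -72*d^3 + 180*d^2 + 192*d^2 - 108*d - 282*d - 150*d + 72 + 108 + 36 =-72*d^3 + 372*d^2 - 540*d + 216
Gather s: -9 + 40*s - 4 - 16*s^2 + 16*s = -16*s^2 + 56*s - 13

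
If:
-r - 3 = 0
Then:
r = -3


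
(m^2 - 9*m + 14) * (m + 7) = m^3 - 2*m^2 - 49*m + 98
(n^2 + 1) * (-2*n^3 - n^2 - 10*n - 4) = -2*n^5 - n^4 - 12*n^3 - 5*n^2 - 10*n - 4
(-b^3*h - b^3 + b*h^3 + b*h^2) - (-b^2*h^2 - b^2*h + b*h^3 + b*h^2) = -b^3*h - b^3 + b^2*h^2 + b^2*h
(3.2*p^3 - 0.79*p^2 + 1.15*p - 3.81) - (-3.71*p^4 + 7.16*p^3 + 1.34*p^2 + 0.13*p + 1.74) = 3.71*p^4 - 3.96*p^3 - 2.13*p^2 + 1.02*p - 5.55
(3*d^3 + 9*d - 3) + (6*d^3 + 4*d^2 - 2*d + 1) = 9*d^3 + 4*d^2 + 7*d - 2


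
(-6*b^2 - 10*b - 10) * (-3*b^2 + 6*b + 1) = 18*b^4 - 6*b^3 - 36*b^2 - 70*b - 10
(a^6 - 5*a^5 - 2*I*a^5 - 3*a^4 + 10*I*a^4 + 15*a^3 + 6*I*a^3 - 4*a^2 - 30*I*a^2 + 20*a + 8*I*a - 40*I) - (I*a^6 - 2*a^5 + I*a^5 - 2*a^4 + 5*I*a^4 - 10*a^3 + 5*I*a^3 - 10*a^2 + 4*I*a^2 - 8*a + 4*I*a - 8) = a^6 - I*a^6 - 3*a^5 - 3*I*a^5 - a^4 + 5*I*a^4 + 25*a^3 + I*a^3 + 6*a^2 - 34*I*a^2 + 28*a + 4*I*a + 8 - 40*I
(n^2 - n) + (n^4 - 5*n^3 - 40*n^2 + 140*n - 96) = n^4 - 5*n^3 - 39*n^2 + 139*n - 96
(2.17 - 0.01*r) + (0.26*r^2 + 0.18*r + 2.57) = 0.26*r^2 + 0.17*r + 4.74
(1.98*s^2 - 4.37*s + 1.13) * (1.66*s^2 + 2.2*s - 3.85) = 3.2868*s^4 - 2.8982*s^3 - 15.3612*s^2 + 19.3105*s - 4.3505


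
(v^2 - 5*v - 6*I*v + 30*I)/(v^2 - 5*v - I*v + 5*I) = (v - 6*I)/(v - I)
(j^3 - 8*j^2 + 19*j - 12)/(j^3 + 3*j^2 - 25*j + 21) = (j - 4)/(j + 7)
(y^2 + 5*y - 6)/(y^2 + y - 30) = (y - 1)/(y - 5)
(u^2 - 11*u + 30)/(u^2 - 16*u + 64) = (u^2 - 11*u + 30)/(u^2 - 16*u + 64)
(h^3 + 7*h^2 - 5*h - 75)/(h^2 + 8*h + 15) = (h^2 + 2*h - 15)/(h + 3)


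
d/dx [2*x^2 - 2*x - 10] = 4*x - 2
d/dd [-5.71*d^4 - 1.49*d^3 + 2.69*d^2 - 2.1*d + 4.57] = -22.84*d^3 - 4.47*d^2 + 5.38*d - 2.1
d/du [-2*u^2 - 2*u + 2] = -4*u - 2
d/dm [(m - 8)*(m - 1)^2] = (m - 1)*(3*m - 17)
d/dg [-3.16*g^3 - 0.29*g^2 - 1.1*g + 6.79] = -9.48*g^2 - 0.58*g - 1.1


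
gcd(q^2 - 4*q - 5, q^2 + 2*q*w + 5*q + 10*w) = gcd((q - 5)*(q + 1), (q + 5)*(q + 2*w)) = 1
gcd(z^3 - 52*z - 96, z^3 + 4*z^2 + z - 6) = z + 2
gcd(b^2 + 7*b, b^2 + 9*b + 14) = b + 7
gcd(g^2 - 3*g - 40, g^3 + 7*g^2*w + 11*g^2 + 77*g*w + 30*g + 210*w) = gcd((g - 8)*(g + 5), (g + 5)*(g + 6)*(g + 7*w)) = g + 5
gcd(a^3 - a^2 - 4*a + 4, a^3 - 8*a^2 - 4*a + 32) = a^2 - 4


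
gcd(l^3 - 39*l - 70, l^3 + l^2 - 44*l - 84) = l^2 - 5*l - 14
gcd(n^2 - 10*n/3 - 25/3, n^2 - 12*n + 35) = n - 5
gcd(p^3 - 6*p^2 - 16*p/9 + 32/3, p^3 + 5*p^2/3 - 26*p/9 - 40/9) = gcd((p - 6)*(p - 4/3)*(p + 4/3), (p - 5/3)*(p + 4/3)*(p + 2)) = p + 4/3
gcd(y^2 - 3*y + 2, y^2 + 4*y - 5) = y - 1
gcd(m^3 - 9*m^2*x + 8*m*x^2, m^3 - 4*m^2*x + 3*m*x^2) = -m^2 + m*x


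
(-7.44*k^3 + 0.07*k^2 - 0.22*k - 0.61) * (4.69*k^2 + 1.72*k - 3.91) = -34.8936*k^5 - 12.4685*k^4 + 28.179*k^3 - 3.513*k^2 - 0.189*k + 2.3851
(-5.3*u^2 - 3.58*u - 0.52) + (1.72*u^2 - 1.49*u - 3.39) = -3.58*u^2 - 5.07*u - 3.91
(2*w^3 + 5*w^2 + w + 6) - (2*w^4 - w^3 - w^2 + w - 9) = -2*w^4 + 3*w^3 + 6*w^2 + 15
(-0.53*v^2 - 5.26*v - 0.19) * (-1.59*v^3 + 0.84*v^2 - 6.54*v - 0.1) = 0.8427*v^5 + 7.9182*v^4 - 0.650099999999999*v^3 + 34.2938*v^2 + 1.7686*v + 0.019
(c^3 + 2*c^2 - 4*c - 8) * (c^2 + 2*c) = c^5 + 4*c^4 - 16*c^2 - 16*c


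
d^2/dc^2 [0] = 0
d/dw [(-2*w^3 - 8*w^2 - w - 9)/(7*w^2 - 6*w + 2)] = (-14*w^4 + 24*w^3 + 43*w^2 + 94*w - 56)/(49*w^4 - 84*w^3 + 64*w^2 - 24*w + 4)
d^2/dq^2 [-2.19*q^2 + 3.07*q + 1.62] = -4.38000000000000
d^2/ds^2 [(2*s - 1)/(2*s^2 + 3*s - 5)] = 2*((2*s - 1)*(4*s + 3)^2 - 4*(3*s + 1)*(2*s^2 + 3*s - 5))/(2*s^2 + 3*s - 5)^3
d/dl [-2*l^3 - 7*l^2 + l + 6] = -6*l^2 - 14*l + 1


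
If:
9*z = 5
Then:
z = 5/9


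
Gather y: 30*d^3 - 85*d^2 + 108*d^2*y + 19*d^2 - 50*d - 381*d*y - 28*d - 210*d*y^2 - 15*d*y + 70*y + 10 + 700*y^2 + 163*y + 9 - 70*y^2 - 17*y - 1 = 30*d^3 - 66*d^2 - 78*d + y^2*(630 - 210*d) + y*(108*d^2 - 396*d + 216) + 18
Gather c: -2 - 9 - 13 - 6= -30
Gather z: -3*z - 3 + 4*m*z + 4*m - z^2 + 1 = 4*m - z^2 + z*(4*m - 3) - 2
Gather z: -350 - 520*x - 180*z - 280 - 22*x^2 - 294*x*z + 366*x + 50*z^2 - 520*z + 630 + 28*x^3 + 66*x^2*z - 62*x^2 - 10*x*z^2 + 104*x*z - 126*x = 28*x^3 - 84*x^2 - 280*x + z^2*(50 - 10*x) + z*(66*x^2 - 190*x - 700)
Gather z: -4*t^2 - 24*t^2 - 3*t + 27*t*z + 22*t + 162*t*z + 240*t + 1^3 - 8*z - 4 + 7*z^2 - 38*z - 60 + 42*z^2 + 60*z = -28*t^2 + 259*t + 49*z^2 + z*(189*t + 14) - 63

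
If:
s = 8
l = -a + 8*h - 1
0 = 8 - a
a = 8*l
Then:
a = 8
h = 5/4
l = 1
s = 8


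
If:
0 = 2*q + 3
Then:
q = -3/2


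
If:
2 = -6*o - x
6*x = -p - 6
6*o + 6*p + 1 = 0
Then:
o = -1/6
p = 0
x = -1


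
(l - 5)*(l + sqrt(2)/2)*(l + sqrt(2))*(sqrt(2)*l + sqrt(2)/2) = sqrt(2)*l^4 - 9*sqrt(2)*l^3/2 + 3*l^3 - 27*l^2/2 - 3*sqrt(2)*l^2/2 - 15*l/2 - 9*sqrt(2)*l/2 - 5*sqrt(2)/2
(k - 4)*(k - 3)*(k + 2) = k^3 - 5*k^2 - 2*k + 24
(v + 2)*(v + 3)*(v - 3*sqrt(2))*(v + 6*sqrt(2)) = v^4 + 3*sqrt(2)*v^3 + 5*v^3 - 30*v^2 + 15*sqrt(2)*v^2 - 180*v + 18*sqrt(2)*v - 216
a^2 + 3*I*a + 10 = (a - 2*I)*(a + 5*I)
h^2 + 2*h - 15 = (h - 3)*(h + 5)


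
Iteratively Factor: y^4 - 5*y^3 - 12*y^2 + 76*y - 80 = (y - 5)*(y^3 - 12*y + 16) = (y - 5)*(y - 2)*(y^2 + 2*y - 8) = (y - 5)*(y - 2)*(y + 4)*(y - 2)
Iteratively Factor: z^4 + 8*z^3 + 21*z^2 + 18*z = (z + 3)*(z^3 + 5*z^2 + 6*z) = (z + 3)^2*(z^2 + 2*z) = (z + 2)*(z + 3)^2*(z)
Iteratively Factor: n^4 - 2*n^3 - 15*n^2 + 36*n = (n - 3)*(n^3 + n^2 - 12*n) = (n - 3)^2*(n^2 + 4*n) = n*(n - 3)^2*(n + 4)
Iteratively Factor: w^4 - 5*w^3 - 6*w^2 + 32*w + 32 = (w - 4)*(w^3 - w^2 - 10*w - 8) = (w - 4)*(w + 1)*(w^2 - 2*w - 8) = (w - 4)*(w + 1)*(w + 2)*(w - 4)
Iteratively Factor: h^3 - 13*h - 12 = (h + 3)*(h^2 - 3*h - 4) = (h + 1)*(h + 3)*(h - 4)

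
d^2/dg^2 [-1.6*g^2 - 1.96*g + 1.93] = -3.20000000000000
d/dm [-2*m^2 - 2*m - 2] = -4*m - 2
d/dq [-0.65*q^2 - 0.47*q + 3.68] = -1.3*q - 0.47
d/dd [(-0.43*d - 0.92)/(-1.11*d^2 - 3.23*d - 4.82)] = (0.4773*d^2 + 1.3889*d - (0.43*d + 0.92)*(2.22*d + 3.23) + 2.0726)/(1.11*d^2 + 3.23*d + 4.82)^2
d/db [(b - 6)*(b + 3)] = 2*b - 3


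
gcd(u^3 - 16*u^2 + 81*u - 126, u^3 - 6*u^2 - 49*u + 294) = u^2 - 13*u + 42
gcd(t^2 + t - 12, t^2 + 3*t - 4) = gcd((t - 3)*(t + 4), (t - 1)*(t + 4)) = t + 4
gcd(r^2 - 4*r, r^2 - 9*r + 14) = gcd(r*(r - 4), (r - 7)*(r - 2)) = 1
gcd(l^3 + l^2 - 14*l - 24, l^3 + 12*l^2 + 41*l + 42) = l^2 + 5*l + 6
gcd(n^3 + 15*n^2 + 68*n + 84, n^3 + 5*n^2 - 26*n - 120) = n + 6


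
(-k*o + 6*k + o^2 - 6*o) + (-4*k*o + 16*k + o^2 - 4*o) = -5*k*o + 22*k + 2*o^2 - 10*o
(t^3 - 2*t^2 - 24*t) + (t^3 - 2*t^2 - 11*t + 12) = 2*t^3 - 4*t^2 - 35*t + 12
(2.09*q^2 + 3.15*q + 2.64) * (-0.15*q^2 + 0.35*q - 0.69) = -0.3135*q^4 + 0.259*q^3 - 0.7356*q^2 - 1.2495*q - 1.8216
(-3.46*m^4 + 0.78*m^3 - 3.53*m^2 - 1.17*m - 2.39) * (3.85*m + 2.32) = -13.321*m^5 - 5.0242*m^4 - 11.7809*m^3 - 12.6941*m^2 - 11.9159*m - 5.5448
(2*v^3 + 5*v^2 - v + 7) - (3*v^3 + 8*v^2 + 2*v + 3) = -v^3 - 3*v^2 - 3*v + 4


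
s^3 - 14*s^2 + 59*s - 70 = (s - 7)*(s - 5)*(s - 2)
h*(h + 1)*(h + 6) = h^3 + 7*h^2 + 6*h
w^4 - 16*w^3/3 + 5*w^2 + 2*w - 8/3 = (w - 4)*(w - 1)^2*(w + 2/3)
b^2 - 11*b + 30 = (b - 6)*(b - 5)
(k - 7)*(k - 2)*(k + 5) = k^3 - 4*k^2 - 31*k + 70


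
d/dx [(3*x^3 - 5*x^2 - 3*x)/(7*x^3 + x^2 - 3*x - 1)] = (38*x^4 + 24*x^3 + 9*x^2 + 10*x + 3)/(49*x^6 + 14*x^5 - 41*x^4 - 20*x^3 + 7*x^2 + 6*x + 1)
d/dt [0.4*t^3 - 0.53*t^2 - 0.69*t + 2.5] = 1.2*t^2 - 1.06*t - 0.69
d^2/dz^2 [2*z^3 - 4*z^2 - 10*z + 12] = 12*z - 8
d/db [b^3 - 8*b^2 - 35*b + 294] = 3*b^2 - 16*b - 35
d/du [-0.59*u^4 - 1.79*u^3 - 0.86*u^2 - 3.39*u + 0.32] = -2.36*u^3 - 5.37*u^2 - 1.72*u - 3.39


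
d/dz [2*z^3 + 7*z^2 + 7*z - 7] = 6*z^2 + 14*z + 7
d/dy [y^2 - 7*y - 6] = 2*y - 7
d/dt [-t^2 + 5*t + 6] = 5 - 2*t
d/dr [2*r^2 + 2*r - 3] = 4*r + 2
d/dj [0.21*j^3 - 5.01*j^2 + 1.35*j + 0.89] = 0.63*j^2 - 10.02*j + 1.35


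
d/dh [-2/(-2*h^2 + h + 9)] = 2*(1 - 4*h)/(-2*h^2 + h + 9)^2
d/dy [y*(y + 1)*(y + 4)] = 3*y^2 + 10*y + 4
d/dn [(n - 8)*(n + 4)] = 2*n - 4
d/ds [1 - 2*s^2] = -4*s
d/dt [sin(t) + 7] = cos(t)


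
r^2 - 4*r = r*(r - 4)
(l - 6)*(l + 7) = l^2 + l - 42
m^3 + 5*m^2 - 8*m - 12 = (m - 2)*(m + 1)*(m + 6)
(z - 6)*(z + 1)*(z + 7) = z^3 + 2*z^2 - 41*z - 42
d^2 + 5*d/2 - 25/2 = (d - 5/2)*(d + 5)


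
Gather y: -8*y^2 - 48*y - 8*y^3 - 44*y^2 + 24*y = -8*y^3 - 52*y^2 - 24*y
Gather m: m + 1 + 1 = m + 2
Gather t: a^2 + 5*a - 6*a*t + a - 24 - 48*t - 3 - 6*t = a^2 + 6*a + t*(-6*a - 54) - 27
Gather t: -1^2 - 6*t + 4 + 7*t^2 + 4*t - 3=7*t^2 - 2*t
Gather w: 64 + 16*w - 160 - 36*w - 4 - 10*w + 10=-30*w - 90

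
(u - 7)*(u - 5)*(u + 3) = u^3 - 9*u^2 - u + 105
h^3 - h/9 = h*(h - 1/3)*(h + 1/3)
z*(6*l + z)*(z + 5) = 6*l*z^2 + 30*l*z + z^3 + 5*z^2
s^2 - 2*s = s*(s - 2)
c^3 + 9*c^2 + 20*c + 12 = (c + 1)*(c + 2)*(c + 6)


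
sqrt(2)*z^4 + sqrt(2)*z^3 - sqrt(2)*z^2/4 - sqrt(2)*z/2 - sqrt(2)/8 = (z + 1/2)*(z - sqrt(2)/2)*(z + sqrt(2)/2)*(sqrt(2)*z + sqrt(2)/2)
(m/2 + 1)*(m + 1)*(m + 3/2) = m^3/2 + 9*m^2/4 + 13*m/4 + 3/2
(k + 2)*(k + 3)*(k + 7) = k^3 + 12*k^2 + 41*k + 42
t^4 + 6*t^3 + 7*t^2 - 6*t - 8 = (t - 1)*(t + 1)*(t + 2)*(t + 4)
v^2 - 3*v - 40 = (v - 8)*(v + 5)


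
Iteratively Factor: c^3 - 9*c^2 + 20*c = (c)*(c^2 - 9*c + 20) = c*(c - 4)*(c - 5)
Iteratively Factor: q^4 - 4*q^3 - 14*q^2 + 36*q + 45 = (q - 5)*(q^3 + q^2 - 9*q - 9) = (q - 5)*(q + 3)*(q^2 - 2*q - 3) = (q - 5)*(q + 1)*(q + 3)*(q - 3)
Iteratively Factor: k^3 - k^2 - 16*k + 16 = (k - 4)*(k^2 + 3*k - 4) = (k - 4)*(k + 4)*(k - 1)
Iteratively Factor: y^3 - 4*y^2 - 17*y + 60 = (y + 4)*(y^2 - 8*y + 15) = (y - 3)*(y + 4)*(y - 5)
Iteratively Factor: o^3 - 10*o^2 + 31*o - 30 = (o - 5)*(o^2 - 5*o + 6) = (o - 5)*(o - 2)*(o - 3)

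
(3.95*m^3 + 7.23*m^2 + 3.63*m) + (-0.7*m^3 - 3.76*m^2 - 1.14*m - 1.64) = 3.25*m^3 + 3.47*m^2 + 2.49*m - 1.64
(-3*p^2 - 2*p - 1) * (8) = -24*p^2 - 16*p - 8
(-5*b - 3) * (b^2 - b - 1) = -5*b^3 + 2*b^2 + 8*b + 3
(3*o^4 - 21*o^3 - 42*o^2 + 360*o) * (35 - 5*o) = -15*o^5 + 210*o^4 - 525*o^3 - 3270*o^2 + 12600*o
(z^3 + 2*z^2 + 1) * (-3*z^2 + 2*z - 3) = -3*z^5 - 4*z^4 + z^3 - 9*z^2 + 2*z - 3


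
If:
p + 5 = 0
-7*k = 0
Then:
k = 0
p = -5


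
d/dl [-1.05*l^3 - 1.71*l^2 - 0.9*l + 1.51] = -3.15*l^2 - 3.42*l - 0.9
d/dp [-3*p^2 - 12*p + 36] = -6*p - 12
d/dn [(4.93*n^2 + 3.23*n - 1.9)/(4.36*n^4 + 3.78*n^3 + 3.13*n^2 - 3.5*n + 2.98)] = (-42.9896*n^5 - 60.8838*n^4 + 8.7172*n^3 - 5.8189*n^2 + 41.2768*n + 2.9754)/(19.0096*n^8 + 32.9616*n^7 + 41.582*n^6 - 6.85720000000001*n^5 + 9.3225*n^4 + 0.6188*n^3 + 30.9048*n^2 - 20.86*n + 8.8804)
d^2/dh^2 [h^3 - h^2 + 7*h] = 6*h - 2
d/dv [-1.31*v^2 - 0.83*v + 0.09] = -2.62*v - 0.83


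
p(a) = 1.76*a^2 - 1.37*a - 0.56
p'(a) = 3.52*a - 1.37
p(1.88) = 3.08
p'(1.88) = 5.25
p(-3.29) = 23.00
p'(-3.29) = -12.95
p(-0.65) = 1.07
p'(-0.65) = -3.66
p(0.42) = -0.82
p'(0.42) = 0.11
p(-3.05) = 19.99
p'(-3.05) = -12.11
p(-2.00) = 9.22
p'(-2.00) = -8.41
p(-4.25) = 37.05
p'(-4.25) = -16.33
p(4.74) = 32.49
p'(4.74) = 15.31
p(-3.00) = 19.39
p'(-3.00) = -11.93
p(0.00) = -0.56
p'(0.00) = -1.37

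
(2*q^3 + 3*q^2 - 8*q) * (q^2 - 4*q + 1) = 2*q^5 - 5*q^4 - 18*q^3 + 35*q^2 - 8*q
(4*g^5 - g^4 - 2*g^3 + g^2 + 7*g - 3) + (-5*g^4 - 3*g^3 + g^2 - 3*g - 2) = 4*g^5 - 6*g^4 - 5*g^3 + 2*g^2 + 4*g - 5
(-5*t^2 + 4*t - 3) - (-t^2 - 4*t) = -4*t^2 + 8*t - 3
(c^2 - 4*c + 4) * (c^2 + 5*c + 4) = c^4 + c^3 - 12*c^2 + 4*c + 16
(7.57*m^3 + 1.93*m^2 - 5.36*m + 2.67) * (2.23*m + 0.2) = 16.8811*m^4 + 5.8179*m^3 - 11.5668*m^2 + 4.8821*m + 0.534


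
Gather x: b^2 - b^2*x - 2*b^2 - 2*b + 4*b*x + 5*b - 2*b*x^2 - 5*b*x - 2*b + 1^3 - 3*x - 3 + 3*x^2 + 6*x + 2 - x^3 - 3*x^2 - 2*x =-b^2 - 2*b*x^2 + b - x^3 + x*(-b^2 - b + 1)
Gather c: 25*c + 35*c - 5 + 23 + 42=60*c + 60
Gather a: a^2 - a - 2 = a^2 - a - 2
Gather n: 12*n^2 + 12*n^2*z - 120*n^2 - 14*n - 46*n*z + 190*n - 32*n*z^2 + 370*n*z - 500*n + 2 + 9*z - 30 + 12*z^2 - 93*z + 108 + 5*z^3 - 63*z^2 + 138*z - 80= n^2*(12*z - 108) + n*(-32*z^2 + 324*z - 324) + 5*z^3 - 51*z^2 + 54*z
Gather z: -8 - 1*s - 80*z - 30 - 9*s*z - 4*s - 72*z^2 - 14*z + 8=-5*s - 72*z^2 + z*(-9*s - 94) - 30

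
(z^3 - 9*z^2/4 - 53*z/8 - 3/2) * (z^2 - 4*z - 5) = z^5 - 25*z^4/4 - 21*z^3/8 + 145*z^2/4 + 313*z/8 + 15/2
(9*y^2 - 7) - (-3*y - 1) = 9*y^2 + 3*y - 6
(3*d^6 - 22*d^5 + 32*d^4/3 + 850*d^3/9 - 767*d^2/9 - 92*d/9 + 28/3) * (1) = 3*d^6 - 22*d^5 + 32*d^4/3 + 850*d^3/9 - 767*d^2/9 - 92*d/9 + 28/3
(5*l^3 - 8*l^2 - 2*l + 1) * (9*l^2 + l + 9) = 45*l^5 - 67*l^4 + 19*l^3 - 65*l^2 - 17*l + 9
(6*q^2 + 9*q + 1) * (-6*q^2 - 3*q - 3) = -36*q^4 - 72*q^3 - 51*q^2 - 30*q - 3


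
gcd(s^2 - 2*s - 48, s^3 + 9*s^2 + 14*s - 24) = s + 6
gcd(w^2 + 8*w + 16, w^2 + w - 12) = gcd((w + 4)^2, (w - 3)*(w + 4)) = w + 4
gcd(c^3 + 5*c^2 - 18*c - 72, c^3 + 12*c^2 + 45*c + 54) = c^2 + 9*c + 18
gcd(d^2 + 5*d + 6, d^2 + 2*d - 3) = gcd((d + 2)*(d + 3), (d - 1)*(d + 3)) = d + 3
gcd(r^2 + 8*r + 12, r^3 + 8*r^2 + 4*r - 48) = r + 6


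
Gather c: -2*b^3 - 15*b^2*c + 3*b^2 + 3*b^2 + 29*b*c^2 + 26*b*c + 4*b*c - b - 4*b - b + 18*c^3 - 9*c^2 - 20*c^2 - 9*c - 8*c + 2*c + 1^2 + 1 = -2*b^3 + 6*b^2 - 6*b + 18*c^3 + c^2*(29*b - 29) + c*(-15*b^2 + 30*b - 15) + 2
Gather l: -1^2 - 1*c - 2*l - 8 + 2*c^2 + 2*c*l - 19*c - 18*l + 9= 2*c^2 - 20*c + l*(2*c - 20)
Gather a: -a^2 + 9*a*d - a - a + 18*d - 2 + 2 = -a^2 + a*(9*d - 2) + 18*d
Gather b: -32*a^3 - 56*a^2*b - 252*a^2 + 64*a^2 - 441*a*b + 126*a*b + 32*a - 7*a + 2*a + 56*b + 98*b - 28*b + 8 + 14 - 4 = -32*a^3 - 188*a^2 + 27*a + b*(-56*a^2 - 315*a + 126) + 18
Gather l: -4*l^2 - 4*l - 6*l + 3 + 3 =-4*l^2 - 10*l + 6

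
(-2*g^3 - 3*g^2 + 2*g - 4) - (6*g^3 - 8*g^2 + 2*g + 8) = -8*g^3 + 5*g^2 - 12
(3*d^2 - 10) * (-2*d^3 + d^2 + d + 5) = -6*d^5 + 3*d^4 + 23*d^3 + 5*d^2 - 10*d - 50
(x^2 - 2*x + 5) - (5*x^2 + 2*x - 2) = -4*x^2 - 4*x + 7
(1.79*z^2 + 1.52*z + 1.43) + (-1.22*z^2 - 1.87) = 0.57*z^2 + 1.52*z - 0.44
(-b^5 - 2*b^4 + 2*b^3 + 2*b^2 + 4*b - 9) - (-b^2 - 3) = -b^5 - 2*b^4 + 2*b^3 + 3*b^2 + 4*b - 6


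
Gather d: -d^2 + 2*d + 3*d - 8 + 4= -d^2 + 5*d - 4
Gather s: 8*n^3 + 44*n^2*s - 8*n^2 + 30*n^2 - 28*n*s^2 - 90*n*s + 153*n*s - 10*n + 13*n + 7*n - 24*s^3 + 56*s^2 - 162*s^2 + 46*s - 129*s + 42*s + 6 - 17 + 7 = 8*n^3 + 22*n^2 + 10*n - 24*s^3 + s^2*(-28*n - 106) + s*(44*n^2 + 63*n - 41) - 4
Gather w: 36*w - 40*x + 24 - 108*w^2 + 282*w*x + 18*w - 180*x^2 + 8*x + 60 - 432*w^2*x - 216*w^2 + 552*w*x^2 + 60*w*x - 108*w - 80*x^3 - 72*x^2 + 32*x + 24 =w^2*(-432*x - 324) + w*(552*x^2 + 342*x - 54) - 80*x^3 - 252*x^2 + 108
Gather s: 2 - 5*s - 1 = 1 - 5*s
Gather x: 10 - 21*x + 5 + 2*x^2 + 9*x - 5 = 2*x^2 - 12*x + 10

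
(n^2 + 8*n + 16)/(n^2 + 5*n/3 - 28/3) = 3*(n + 4)/(3*n - 7)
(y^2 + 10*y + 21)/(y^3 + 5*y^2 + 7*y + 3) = (y + 7)/(y^2 + 2*y + 1)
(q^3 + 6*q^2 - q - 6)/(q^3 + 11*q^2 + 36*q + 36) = (q^2 - 1)/(q^2 + 5*q + 6)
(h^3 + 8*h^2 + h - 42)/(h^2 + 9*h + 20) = (h^3 + 8*h^2 + h - 42)/(h^2 + 9*h + 20)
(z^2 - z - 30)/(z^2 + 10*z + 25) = (z - 6)/(z + 5)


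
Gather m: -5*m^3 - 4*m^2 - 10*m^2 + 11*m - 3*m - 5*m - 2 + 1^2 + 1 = -5*m^3 - 14*m^2 + 3*m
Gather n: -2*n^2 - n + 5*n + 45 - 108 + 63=-2*n^2 + 4*n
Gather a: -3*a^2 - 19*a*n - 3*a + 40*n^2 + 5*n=-3*a^2 + a*(-19*n - 3) + 40*n^2 + 5*n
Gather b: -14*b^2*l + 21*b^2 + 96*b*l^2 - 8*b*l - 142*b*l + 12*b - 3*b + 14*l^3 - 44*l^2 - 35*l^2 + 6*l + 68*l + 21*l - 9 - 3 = b^2*(21 - 14*l) + b*(96*l^2 - 150*l + 9) + 14*l^3 - 79*l^2 + 95*l - 12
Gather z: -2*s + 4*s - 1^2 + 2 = 2*s + 1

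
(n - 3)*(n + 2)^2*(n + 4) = n^4 + 5*n^3 - 4*n^2 - 44*n - 48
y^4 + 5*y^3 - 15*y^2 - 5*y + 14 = (y - 2)*(y - 1)*(y + 1)*(y + 7)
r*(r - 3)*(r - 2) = r^3 - 5*r^2 + 6*r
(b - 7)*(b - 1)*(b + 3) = b^3 - 5*b^2 - 17*b + 21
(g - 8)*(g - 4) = g^2 - 12*g + 32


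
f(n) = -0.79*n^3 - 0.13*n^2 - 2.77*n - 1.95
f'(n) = -2.37*n^2 - 0.26*n - 2.77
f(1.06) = -5.97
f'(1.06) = -5.71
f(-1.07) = 1.83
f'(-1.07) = -5.21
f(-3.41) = 37.31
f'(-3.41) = -29.44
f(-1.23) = 2.73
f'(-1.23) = -6.04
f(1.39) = -8.17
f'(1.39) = -7.71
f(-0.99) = 1.43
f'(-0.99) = -4.84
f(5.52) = -154.08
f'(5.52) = -76.42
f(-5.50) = 140.79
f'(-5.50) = -73.03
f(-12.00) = 1377.69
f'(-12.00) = -340.93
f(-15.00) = 2676.60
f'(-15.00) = -532.12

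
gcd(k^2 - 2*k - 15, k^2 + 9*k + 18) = k + 3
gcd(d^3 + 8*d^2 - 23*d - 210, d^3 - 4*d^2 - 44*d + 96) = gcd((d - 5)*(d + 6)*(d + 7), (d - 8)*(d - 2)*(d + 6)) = d + 6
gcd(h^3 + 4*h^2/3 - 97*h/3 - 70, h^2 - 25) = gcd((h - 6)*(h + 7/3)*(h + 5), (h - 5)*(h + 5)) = h + 5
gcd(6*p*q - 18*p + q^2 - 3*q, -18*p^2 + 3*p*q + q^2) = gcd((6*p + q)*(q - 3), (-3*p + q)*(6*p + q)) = 6*p + q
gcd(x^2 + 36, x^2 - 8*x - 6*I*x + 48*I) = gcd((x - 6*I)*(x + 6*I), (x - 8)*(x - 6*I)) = x - 6*I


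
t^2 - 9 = (t - 3)*(t + 3)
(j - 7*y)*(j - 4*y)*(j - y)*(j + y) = j^4 - 11*j^3*y + 27*j^2*y^2 + 11*j*y^3 - 28*y^4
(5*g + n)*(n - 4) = 5*g*n - 20*g + n^2 - 4*n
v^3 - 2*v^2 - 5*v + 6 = (v - 3)*(v - 1)*(v + 2)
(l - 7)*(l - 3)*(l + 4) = l^3 - 6*l^2 - 19*l + 84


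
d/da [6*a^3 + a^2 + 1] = 2*a*(9*a + 1)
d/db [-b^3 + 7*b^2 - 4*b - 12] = -3*b^2 + 14*b - 4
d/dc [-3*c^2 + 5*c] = 5 - 6*c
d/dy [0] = 0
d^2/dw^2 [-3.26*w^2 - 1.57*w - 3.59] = -6.52000000000000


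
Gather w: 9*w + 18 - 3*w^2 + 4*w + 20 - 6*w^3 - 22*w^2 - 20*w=-6*w^3 - 25*w^2 - 7*w + 38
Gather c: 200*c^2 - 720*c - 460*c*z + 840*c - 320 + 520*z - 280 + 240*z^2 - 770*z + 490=200*c^2 + c*(120 - 460*z) + 240*z^2 - 250*z - 110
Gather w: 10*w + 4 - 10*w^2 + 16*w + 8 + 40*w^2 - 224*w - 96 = 30*w^2 - 198*w - 84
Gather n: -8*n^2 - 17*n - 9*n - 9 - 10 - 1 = -8*n^2 - 26*n - 20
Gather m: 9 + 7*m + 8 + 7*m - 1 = 14*m + 16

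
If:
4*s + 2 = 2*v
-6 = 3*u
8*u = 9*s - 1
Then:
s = -5/3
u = -2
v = -7/3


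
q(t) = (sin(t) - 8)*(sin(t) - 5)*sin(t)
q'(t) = (sin(t) - 8)*(sin(t) - 5)*cos(t) + (sin(t) - 8)*sin(t)*cos(t) + (sin(t) - 5)*sin(t)*cos(t)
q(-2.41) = -32.82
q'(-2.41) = -43.69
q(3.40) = -11.09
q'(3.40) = -45.28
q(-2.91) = -9.88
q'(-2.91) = -44.89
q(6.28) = -0.13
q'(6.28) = 40.08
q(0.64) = 19.46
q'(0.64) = 20.49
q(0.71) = 20.83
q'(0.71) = 18.45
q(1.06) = 25.67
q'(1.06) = 9.58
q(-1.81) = -52.05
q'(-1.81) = -16.13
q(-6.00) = 10.18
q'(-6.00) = 31.66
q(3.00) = 5.39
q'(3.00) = -36.03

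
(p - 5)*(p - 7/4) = p^2 - 27*p/4 + 35/4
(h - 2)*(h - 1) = h^2 - 3*h + 2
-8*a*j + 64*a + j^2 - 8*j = (-8*a + j)*(j - 8)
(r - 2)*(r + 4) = r^2 + 2*r - 8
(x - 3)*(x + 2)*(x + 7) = x^3 + 6*x^2 - 13*x - 42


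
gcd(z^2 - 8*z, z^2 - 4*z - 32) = z - 8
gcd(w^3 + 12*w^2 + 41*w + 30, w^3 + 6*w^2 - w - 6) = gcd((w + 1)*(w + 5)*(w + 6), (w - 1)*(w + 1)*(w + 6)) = w^2 + 7*w + 6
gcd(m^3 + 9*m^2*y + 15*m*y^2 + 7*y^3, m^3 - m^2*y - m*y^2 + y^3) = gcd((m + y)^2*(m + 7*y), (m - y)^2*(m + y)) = m + y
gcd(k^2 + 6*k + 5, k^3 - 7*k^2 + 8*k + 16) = k + 1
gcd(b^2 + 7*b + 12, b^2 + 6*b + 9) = b + 3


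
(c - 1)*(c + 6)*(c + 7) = c^3 + 12*c^2 + 29*c - 42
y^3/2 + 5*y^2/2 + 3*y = y*(y/2 + 1)*(y + 3)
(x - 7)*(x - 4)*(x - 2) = x^3 - 13*x^2 + 50*x - 56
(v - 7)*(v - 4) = v^2 - 11*v + 28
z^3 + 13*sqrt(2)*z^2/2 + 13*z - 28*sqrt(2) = (z - sqrt(2))*(z + 7*sqrt(2)/2)*(z + 4*sqrt(2))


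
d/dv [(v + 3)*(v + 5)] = 2*v + 8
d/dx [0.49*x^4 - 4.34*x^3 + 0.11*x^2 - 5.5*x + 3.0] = 1.96*x^3 - 13.02*x^2 + 0.22*x - 5.5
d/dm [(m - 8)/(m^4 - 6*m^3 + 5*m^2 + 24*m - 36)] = (-3*m^3 + 35*m^2 - 44*m - 52)/(m^7 - 9*m^6 + 19*m^5 + 45*m^4 - 200*m^3 + 72*m^2 + 432*m - 432)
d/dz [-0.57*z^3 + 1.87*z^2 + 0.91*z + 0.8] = -1.71*z^2 + 3.74*z + 0.91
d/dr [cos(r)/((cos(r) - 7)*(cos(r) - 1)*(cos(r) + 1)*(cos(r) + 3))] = (3*cos(r)^4 - 8*cos(r)^3 - 22*cos(r)^2 - 21)/((cos(r) - 7)^2*(cos(r) + 3)^2*sin(r)^3)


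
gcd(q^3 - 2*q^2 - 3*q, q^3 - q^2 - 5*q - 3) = q^2 - 2*q - 3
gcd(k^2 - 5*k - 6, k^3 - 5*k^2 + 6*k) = 1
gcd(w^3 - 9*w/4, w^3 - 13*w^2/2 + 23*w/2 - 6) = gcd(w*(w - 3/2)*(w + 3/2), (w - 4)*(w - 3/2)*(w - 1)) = w - 3/2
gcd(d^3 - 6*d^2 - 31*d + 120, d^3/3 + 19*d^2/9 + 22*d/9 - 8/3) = 1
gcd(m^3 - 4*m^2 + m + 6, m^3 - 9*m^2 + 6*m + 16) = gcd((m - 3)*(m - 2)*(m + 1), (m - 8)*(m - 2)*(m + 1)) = m^2 - m - 2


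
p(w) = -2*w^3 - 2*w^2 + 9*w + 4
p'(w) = -6*w^2 - 4*w + 9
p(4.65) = -198.48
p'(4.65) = -139.34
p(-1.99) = -6.07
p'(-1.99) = -6.80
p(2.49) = -16.87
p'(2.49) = -38.16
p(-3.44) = 30.79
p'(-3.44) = -48.24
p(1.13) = 8.73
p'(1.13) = -3.18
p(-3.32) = 25.26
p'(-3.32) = -43.85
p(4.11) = -131.65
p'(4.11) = -108.79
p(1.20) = 8.46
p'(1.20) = -4.44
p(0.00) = 4.00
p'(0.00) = 9.00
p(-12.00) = 3064.00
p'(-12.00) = -807.00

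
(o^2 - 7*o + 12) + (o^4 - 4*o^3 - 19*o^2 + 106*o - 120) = o^4 - 4*o^3 - 18*o^2 + 99*o - 108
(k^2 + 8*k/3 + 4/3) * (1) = k^2 + 8*k/3 + 4/3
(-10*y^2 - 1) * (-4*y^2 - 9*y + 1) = 40*y^4 + 90*y^3 - 6*y^2 + 9*y - 1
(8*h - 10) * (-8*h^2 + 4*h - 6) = -64*h^3 + 112*h^2 - 88*h + 60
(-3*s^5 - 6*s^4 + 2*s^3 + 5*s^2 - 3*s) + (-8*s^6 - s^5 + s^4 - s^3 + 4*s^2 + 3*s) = -8*s^6 - 4*s^5 - 5*s^4 + s^3 + 9*s^2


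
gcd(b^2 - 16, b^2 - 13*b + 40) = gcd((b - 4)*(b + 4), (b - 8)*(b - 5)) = 1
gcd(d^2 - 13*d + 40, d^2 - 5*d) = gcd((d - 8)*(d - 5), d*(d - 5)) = d - 5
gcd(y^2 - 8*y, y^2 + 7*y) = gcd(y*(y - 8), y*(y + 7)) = y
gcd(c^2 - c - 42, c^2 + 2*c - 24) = c + 6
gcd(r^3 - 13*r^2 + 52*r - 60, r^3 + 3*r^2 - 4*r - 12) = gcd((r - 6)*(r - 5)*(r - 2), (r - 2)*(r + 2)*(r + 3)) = r - 2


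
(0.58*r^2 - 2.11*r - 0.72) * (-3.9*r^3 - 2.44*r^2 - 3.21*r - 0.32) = -2.262*r^5 + 6.8138*r^4 + 6.0946*r^3 + 8.3443*r^2 + 2.9864*r + 0.2304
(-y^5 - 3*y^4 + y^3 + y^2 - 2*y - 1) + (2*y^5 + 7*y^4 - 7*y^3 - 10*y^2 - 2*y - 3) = y^5 + 4*y^4 - 6*y^3 - 9*y^2 - 4*y - 4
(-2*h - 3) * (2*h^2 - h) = -4*h^3 - 4*h^2 + 3*h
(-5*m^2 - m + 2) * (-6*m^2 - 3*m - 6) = 30*m^4 + 21*m^3 + 21*m^2 - 12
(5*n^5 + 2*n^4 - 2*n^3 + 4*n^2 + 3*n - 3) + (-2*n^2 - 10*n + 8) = 5*n^5 + 2*n^4 - 2*n^3 + 2*n^2 - 7*n + 5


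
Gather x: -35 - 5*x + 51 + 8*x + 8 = 3*x + 24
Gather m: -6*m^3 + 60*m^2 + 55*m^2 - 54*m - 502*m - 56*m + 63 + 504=-6*m^3 + 115*m^2 - 612*m + 567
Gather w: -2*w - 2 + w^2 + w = w^2 - w - 2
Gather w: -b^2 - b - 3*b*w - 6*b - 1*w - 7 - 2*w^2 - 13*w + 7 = -b^2 - 7*b - 2*w^2 + w*(-3*b - 14)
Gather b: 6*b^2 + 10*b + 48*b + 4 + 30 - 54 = 6*b^2 + 58*b - 20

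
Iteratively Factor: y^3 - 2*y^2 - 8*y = (y + 2)*(y^2 - 4*y) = (y - 4)*(y + 2)*(y)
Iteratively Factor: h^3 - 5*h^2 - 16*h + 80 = (h - 5)*(h^2 - 16) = (h - 5)*(h + 4)*(h - 4)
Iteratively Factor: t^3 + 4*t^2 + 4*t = (t)*(t^2 + 4*t + 4) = t*(t + 2)*(t + 2)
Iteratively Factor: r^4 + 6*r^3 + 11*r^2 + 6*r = (r)*(r^3 + 6*r^2 + 11*r + 6) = r*(r + 2)*(r^2 + 4*r + 3) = r*(r + 1)*(r + 2)*(r + 3)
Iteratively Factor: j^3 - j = (j)*(j^2 - 1) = j*(j - 1)*(j + 1)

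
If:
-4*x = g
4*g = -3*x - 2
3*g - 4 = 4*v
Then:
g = -8/13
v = -19/13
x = 2/13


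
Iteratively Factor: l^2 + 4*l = (l)*(l + 4)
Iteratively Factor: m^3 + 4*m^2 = (m + 4)*(m^2) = m*(m + 4)*(m)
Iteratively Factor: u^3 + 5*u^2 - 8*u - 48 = (u - 3)*(u^2 + 8*u + 16) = (u - 3)*(u + 4)*(u + 4)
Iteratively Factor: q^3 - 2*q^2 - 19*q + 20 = (q - 5)*(q^2 + 3*q - 4) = (q - 5)*(q + 4)*(q - 1)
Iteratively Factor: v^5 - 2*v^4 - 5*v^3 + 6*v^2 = (v + 2)*(v^4 - 4*v^3 + 3*v^2) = v*(v + 2)*(v^3 - 4*v^2 + 3*v) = v*(v - 1)*(v + 2)*(v^2 - 3*v) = v^2*(v - 1)*(v + 2)*(v - 3)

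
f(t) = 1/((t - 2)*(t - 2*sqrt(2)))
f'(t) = -1/((t - 2)*(t - 2*sqrt(2))^2) - 1/((t - 2)^2*(t - 2*sqrt(2)))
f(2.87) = 27.65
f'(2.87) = -696.84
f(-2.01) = 0.05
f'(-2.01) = 0.02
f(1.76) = 3.90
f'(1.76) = 19.90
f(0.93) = 0.49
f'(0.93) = 0.72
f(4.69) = 0.20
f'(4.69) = -0.18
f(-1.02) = 0.09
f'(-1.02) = 0.05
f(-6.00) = 0.01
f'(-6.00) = 0.00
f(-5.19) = 0.02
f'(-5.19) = 0.00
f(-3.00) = 0.03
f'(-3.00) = 0.01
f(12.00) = 0.01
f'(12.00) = 0.00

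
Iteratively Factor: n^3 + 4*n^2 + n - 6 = (n + 2)*(n^2 + 2*n - 3) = (n + 2)*(n + 3)*(n - 1)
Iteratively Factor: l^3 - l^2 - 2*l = (l)*(l^2 - l - 2) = l*(l + 1)*(l - 2)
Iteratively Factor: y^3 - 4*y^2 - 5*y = (y + 1)*(y^2 - 5*y) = y*(y + 1)*(y - 5)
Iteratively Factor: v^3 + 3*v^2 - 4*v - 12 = (v + 2)*(v^2 + v - 6) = (v + 2)*(v + 3)*(v - 2)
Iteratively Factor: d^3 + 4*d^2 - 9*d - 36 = (d + 3)*(d^2 + d - 12) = (d + 3)*(d + 4)*(d - 3)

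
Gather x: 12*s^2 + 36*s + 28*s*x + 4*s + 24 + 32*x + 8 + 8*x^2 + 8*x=12*s^2 + 40*s + 8*x^2 + x*(28*s + 40) + 32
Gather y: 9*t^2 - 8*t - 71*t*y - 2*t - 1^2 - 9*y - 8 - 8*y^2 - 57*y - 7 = 9*t^2 - 10*t - 8*y^2 + y*(-71*t - 66) - 16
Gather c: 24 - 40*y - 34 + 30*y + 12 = 2 - 10*y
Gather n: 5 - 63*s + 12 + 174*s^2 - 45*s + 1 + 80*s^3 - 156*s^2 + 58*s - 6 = 80*s^3 + 18*s^2 - 50*s + 12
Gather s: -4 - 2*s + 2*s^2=2*s^2 - 2*s - 4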